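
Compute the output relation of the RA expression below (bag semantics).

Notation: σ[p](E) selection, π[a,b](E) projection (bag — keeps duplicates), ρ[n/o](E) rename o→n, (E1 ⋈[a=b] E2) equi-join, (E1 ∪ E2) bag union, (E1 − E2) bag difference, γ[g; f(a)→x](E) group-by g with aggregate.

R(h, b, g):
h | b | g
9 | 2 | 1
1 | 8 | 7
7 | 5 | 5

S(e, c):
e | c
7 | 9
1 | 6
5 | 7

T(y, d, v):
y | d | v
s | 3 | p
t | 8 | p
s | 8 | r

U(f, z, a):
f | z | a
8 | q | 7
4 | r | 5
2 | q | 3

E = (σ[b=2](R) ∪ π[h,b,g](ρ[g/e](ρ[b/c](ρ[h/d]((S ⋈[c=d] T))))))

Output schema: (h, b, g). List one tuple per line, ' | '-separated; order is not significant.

Subexpression sizes:
  R → 3
  σ[b=2](R) → 1
  S → 3
  T → 3
  (S ⋈[c=d] T) → 0
  ρ[h/d]((S ⋈[c=d] T)) → 0
  ρ[b/c](ρ[h/d]((S ⋈[c=d] T))) → 0
  ρ[g/e](ρ[b/c](ρ[h/d]((S ⋈[c=d] T)))) → 0
  π[h,b,g](ρ[g/e](ρ[b/c](ρ[h/d]((S ⋈[c=d] T))))) → 0
  (σ[b=2](R) ∪ π[h,b,g](ρ[g/e](ρ[b/c](ρ[h/d]((S ⋈[c=d] T)))))) → 1

== RESULT ==
h | b | g
9 | 2 | 1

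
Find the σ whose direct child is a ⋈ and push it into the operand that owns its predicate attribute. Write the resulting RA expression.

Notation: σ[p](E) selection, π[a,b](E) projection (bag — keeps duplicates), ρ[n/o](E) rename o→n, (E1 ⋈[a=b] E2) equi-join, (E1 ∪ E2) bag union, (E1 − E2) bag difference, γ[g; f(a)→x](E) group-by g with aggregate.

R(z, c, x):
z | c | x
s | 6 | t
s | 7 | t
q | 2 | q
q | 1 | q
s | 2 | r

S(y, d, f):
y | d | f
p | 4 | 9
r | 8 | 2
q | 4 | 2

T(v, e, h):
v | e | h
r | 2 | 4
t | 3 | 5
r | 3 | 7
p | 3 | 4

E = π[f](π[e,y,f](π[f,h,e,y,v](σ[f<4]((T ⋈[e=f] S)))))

σ filters on f, owned by the right side.
E' = π[f](π[e,y,f](π[f,h,e,y,v]((T ⋈[e=f] σ[f<4](S)))))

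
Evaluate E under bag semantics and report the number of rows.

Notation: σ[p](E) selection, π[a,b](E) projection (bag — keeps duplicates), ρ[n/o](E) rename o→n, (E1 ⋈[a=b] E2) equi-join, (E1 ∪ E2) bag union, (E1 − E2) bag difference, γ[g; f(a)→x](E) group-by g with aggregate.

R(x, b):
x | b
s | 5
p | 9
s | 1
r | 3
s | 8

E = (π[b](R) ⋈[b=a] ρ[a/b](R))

Stepwise |·|:
  R → 5
  π[b](R) → 5
  R → 5
  ρ[a/b](R) → 5
  (π[b](R) ⋈[b=a] ρ[a/b](R)) → 5

|E| = 5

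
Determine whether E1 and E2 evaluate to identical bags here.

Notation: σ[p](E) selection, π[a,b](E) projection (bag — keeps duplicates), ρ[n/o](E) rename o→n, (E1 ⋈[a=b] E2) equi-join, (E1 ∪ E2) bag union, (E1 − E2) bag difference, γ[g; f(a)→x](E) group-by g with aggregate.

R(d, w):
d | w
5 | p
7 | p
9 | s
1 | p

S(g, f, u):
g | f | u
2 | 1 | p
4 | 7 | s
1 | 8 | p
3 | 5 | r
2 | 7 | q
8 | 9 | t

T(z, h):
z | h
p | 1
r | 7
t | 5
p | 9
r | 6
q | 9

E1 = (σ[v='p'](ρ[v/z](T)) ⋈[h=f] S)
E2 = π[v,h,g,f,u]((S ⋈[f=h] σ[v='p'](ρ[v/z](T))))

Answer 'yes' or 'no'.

E1 per-node cardinality:
  T → 6
  ρ[v/z](T) → 6
  σ[v='p'](ρ[v/z](T)) → 2
  S → 6
  (σ[v='p'](ρ[v/z](T)) ⋈[h=f] S) → 2
E2 per-node cardinality:
  S → 6
  T → 6
  ρ[v/z](T) → 6
  σ[v='p'](ρ[v/z](T)) → 2
  (S ⋈[f=h] σ[v='p'](ρ[v/z](T))) → 2
  π[v,h,g,f,u]((S ⋈[f=h] σ[v='p'](ρ[v/z](T)))) → 2

E1 and E2 produce the same multiset:
v | h | g | f | u
p | 1 | 2 | 1 | p
p | 9 | 8 | 9 | t

yes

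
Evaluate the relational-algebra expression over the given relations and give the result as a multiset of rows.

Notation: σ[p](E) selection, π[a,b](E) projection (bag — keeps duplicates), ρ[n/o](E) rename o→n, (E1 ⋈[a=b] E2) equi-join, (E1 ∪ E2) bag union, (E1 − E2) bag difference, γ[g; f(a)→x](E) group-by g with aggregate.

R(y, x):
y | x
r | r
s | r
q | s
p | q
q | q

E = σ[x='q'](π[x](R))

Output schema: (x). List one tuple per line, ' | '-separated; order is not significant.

Stepwise |·|:
  R → 5
  π[x](R) → 5
  σ[x='q'](π[x](R)) → 2

== RESULT ==
x
q
q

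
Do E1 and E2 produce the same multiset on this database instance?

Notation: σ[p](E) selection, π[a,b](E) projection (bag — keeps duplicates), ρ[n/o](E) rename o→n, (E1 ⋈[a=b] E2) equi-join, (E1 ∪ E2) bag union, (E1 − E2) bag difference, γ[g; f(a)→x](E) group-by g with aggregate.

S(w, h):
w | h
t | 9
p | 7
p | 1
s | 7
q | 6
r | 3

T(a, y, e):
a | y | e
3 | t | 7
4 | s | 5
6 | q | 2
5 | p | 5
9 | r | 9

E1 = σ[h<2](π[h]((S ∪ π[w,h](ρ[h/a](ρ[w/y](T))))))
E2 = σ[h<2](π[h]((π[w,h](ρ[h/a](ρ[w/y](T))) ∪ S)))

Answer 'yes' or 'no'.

E1 stepwise |·|:
  S → 6
  T → 5
  ρ[w/y](T) → 5
  ρ[h/a](ρ[w/y](T)) → 5
  π[w,h](ρ[h/a](ρ[w/y](T))) → 5
  (S ∪ π[w,h](ρ[h/a](ρ[w/y](T)))) → 11
  π[h]((S ∪ π[w,h](ρ[h/a](ρ[w/y](T))))) → 11
  σ[h<2](π[h]((S ∪ π[w,h](ρ[h/a](ρ[w/y](T)))))) → 1
E2 stepwise |·|:
  T → 5
  ρ[w/y](T) → 5
  ρ[h/a](ρ[w/y](T)) → 5
  π[w,h](ρ[h/a](ρ[w/y](T))) → 5
  S → 6
  (π[w,h](ρ[h/a](ρ[w/y](T))) ∪ S) → 11
  π[h]((π[w,h](ρ[h/a](ρ[w/y](T))) ∪ S)) → 11
  σ[h<2](π[h]((π[w,h](ρ[h/a](ρ[w/y](T))) ∪ S))) → 1

E1 and E2 produce the same multiset:
h
1

yes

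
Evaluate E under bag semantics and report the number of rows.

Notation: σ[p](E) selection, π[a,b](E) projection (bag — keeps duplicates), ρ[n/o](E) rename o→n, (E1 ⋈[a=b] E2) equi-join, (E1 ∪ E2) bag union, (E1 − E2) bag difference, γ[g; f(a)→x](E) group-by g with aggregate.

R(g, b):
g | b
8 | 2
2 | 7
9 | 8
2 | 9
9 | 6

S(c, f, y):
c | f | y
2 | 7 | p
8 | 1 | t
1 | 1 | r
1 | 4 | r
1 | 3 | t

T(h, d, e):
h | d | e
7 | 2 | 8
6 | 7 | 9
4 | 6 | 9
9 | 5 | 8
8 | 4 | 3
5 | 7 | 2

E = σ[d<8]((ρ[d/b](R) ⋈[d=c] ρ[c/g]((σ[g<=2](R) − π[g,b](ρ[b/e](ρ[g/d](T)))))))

Subexpression sizes:
  R → 5
  ρ[d/b](R) → 5
  R → 5
  σ[g<=2](R) → 2
  T → 6
  ρ[g/d](T) → 6
  ρ[b/e](ρ[g/d](T)) → 6
  π[g,b](ρ[b/e](ρ[g/d](T))) → 6
  (σ[g<=2](R) − π[g,b](ρ[b/e](ρ[g/d](T)))) → 2
  ρ[c/g]((σ[g<=2](R) − π[g,b](ρ[b/e](ρ[g/d](T))))) → 2
  (ρ[d/b](R) ⋈[d=c] ρ[c/g]((σ[g<=2](R) − π[g,b](ρ[b/e](ρ[g/d](T)))))) → 2
  σ[d<8]((ρ[d/b](R) ⋈[d=c] ρ[c/g]((σ[g<=2](R) − π[g,b](ρ[b/e](ρ[g/d](T))))))) → 2

|E| = 2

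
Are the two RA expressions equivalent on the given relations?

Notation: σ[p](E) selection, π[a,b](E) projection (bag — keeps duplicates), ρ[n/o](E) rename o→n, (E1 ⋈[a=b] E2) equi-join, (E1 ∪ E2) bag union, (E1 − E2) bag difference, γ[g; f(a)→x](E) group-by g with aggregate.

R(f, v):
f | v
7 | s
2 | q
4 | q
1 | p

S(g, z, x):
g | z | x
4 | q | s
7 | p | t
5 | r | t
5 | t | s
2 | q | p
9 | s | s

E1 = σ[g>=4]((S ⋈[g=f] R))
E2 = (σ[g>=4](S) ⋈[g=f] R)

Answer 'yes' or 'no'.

E1 row counts bottom-up:
  S → 6
  R → 4
  (S ⋈[g=f] R) → 3
  σ[g>=4]((S ⋈[g=f] R)) → 2
E2 row counts bottom-up:
  S → 6
  σ[g>=4](S) → 5
  R → 4
  (σ[g>=4](S) ⋈[g=f] R) → 2

E1 and E2 produce the same multiset:
g | z | x | f | v
4 | q | s | 4 | q
7 | p | t | 7 | s

yes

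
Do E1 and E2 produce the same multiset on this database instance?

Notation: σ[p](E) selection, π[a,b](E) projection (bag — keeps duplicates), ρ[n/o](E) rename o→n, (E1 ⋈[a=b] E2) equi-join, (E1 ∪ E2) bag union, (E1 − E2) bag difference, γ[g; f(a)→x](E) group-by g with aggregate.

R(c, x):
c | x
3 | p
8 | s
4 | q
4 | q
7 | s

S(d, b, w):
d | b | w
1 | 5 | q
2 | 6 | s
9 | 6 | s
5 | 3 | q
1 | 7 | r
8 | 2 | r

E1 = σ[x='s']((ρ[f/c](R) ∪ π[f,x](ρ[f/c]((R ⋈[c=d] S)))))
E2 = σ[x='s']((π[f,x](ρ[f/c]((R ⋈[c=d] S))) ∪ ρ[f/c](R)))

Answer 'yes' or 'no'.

E1 row counts bottom-up:
  R → 5
  ρ[f/c](R) → 5
  R → 5
  S → 6
  (R ⋈[c=d] S) → 1
  ρ[f/c]((R ⋈[c=d] S)) → 1
  π[f,x](ρ[f/c]((R ⋈[c=d] S))) → 1
  (ρ[f/c](R) ∪ π[f,x](ρ[f/c]((R ⋈[c=d] S)))) → 6
  σ[x='s']((ρ[f/c](R) ∪ π[f,x](ρ[f/c]((R ⋈[c=d] S))))) → 3
E2 row counts bottom-up:
  R → 5
  S → 6
  (R ⋈[c=d] S) → 1
  ρ[f/c]((R ⋈[c=d] S)) → 1
  π[f,x](ρ[f/c]((R ⋈[c=d] S))) → 1
  R → 5
  ρ[f/c](R) → 5
  (π[f,x](ρ[f/c]((R ⋈[c=d] S))) ∪ ρ[f/c](R)) → 6
  σ[x='s']((π[f,x](ρ[f/c]((R ⋈[c=d] S))) ∪ ρ[f/c](R))) → 3

E1 and E2 produce the same multiset:
f | x
7 | s
8 | s
8 | s

yes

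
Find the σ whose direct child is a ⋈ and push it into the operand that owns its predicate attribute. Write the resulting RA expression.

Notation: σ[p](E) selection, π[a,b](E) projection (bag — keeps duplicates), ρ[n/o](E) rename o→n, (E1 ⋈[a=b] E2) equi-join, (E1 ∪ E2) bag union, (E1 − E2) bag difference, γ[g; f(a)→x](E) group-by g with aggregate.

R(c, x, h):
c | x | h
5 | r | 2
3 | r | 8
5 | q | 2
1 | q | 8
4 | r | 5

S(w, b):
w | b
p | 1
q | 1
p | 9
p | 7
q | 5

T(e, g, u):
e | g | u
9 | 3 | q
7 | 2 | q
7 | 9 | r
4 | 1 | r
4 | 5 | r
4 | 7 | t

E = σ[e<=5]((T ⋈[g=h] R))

σ filters on e, owned by the left side.
E' = (σ[e<=5](T) ⋈[g=h] R)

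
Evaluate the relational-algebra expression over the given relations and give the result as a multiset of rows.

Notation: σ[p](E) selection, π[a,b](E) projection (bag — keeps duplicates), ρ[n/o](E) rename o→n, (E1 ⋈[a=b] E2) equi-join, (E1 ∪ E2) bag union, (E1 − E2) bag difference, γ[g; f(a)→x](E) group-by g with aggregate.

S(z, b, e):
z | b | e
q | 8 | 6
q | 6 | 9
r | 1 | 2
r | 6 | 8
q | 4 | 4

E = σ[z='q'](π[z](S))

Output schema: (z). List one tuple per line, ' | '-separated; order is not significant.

Stepwise |·|:
  S → 5
  π[z](S) → 5
  σ[z='q'](π[z](S)) → 3

== RESULT ==
z
q
q
q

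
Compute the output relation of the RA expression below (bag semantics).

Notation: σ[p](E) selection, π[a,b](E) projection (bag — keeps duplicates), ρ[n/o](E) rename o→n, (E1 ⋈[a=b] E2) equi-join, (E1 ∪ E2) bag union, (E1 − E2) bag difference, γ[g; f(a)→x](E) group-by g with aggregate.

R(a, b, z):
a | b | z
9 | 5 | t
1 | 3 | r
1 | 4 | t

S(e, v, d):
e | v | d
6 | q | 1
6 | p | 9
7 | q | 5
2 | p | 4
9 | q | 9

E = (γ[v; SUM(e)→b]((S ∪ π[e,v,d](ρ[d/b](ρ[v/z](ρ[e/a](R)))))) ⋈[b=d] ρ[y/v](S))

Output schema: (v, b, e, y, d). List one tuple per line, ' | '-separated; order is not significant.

Per-node cardinality:
  S → 5
  R → 3
  ρ[e/a](R) → 3
  ρ[v/z](ρ[e/a](R)) → 3
  ρ[d/b](ρ[v/z](ρ[e/a](R))) → 3
  π[e,v,d](ρ[d/b](ρ[v/z](ρ[e/a](R)))) → 3
  (S ∪ π[e,v,d](ρ[d/b](ρ[v/z](ρ[e/a](R))))) → 8
  γ[v; SUM(e)→b]((S ∪ π[e,v,d](ρ[d/b](ρ[v/z](ρ[e/a](R)))))) → 4
  S → 5
  ρ[y/v](S) → 5
  (γ[v; SUM(e)→b]((S ∪ π[e,v,d](ρ[d/b](ρ[v/z](ρ[e/a](R)))))) ⋈[b=d] ρ[y/v](S)) → 1

== RESULT ==
v | b | e | y | d
r | 1 | 6 | q | 1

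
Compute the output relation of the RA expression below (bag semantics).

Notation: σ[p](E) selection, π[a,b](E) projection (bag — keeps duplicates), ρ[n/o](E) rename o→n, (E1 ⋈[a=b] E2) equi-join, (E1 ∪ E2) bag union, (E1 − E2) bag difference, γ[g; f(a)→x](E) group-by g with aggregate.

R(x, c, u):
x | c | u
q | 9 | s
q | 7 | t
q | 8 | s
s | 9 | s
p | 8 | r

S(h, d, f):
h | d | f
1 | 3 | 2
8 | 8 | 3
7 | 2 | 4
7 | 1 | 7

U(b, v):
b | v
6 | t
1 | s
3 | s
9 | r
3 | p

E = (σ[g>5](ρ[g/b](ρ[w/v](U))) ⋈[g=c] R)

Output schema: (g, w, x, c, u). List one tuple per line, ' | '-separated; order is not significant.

Per-node cardinality:
  U → 5
  ρ[w/v](U) → 5
  ρ[g/b](ρ[w/v](U)) → 5
  σ[g>5](ρ[g/b](ρ[w/v](U))) → 2
  R → 5
  (σ[g>5](ρ[g/b](ρ[w/v](U))) ⋈[g=c] R) → 2

== RESULT ==
g | w | x | c | u
9 | r | q | 9 | s
9 | r | s | 9 | s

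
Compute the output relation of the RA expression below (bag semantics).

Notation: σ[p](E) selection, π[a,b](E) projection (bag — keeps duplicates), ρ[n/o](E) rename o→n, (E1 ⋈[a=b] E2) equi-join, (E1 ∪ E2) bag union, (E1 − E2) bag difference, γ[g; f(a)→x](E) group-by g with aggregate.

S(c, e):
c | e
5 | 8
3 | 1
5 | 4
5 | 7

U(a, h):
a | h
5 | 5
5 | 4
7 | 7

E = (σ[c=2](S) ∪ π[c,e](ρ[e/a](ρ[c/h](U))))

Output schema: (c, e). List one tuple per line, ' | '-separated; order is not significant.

Row counts bottom-up:
  S → 4
  σ[c=2](S) → 0
  U → 3
  ρ[c/h](U) → 3
  ρ[e/a](ρ[c/h](U)) → 3
  π[c,e](ρ[e/a](ρ[c/h](U))) → 3
  (σ[c=2](S) ∪ π[c,e](ρ[e/a](ρ[c/h](U)))) → 3

== RESULT ==
c | e
4 | 5
5 | 5
7 | 7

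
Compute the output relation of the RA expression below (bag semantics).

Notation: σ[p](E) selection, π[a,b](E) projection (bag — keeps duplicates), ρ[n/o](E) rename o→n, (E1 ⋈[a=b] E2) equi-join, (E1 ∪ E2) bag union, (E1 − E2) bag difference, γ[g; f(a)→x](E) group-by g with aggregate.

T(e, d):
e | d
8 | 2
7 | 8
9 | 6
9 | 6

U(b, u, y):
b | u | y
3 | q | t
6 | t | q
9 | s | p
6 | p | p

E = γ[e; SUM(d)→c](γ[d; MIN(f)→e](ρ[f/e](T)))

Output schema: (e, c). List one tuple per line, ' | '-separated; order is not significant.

Row counts bottom-up:
  T → 4
  ρ[f/e](T) → 4
  γ[d; MIN(f)→e](ρ[f/e](T)) → 3
  γ[e; SUM(d)→c](γ[d; MIN(f)→e](ρ[f/e](T))) → 3

== RESULT ==
e | c
7 | 8
8 | 2
9 | 6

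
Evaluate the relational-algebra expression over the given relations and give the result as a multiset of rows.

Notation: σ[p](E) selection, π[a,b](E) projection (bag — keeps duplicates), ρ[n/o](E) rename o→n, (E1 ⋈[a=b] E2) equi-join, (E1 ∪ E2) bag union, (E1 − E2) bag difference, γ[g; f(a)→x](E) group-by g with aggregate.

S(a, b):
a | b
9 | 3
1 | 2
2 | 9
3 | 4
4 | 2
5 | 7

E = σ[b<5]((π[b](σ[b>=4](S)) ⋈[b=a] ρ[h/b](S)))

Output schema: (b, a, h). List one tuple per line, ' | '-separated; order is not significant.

Stepwise |·|:
  S → 6
  σ[b>=4](S) → 3
  π[b](σ[b>=4](S)) → 3
  S → 6
  ρ[h/b](S) → 6
  (π[b](σ[b>=4](S)) ⋈[b=a] ρ[h/b](S)) → 2
  σ[b<5]((π[b](σ[b>=4](S)) ⋈[b=a] ρ[h/b](S))) → 1

== RESULT ==
b | a | h
4 | 4 | 2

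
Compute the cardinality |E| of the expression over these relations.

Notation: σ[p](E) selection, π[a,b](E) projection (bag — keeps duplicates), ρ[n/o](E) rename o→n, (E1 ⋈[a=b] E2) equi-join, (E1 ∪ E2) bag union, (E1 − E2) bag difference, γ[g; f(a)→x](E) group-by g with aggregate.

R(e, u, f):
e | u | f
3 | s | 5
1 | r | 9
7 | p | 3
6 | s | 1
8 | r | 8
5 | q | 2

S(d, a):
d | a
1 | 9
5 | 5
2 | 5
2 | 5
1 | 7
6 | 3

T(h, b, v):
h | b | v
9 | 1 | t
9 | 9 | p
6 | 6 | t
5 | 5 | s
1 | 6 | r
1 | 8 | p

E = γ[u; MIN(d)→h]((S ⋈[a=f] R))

Subexpression sizes:
  S → 6
  R → 6
  (S ⋈[a=f] R) → 5
  γ[u; MIN(d)→h]((S ⋈[a=f] R)) → 3

|E| = 3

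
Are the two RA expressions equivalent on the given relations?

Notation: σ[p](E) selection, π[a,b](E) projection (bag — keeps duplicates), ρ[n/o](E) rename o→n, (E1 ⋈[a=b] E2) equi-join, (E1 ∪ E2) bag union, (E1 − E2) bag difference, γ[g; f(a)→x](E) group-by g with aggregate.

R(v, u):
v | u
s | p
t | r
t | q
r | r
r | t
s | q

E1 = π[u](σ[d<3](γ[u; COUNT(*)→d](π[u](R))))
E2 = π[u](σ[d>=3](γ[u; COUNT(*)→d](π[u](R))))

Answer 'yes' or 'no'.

E1 subexpression sizes:
  R → 6
  π[u](R) → 6
  γ[u; COUNT(*)→d](π[u](R)) → 4
  σ[d<3](γ[u; COUNT(*)→d](π[u](R))) → 4
  π[u](σ[d<3](γ[u; COUNT(*)→d](π[u](R)))) → 4
E2 subexpression sizes:
  R → 6
  π[u](R) → 6
  γ[u; COUNT(*)→d](π[u](R)) → 4
  σ[d>=3](γ[u; COUNT(*)→d](π[u](R))) → 0
  π[u](σ[d>=3](γ[u; COUNT(*)→d](π[u](R)))) → 0

E1 result:
u
p
q
r
t
E2 result:
u
(0 rows)
Witness: ('t',) appears 1× in E1 but 0× in E2.

no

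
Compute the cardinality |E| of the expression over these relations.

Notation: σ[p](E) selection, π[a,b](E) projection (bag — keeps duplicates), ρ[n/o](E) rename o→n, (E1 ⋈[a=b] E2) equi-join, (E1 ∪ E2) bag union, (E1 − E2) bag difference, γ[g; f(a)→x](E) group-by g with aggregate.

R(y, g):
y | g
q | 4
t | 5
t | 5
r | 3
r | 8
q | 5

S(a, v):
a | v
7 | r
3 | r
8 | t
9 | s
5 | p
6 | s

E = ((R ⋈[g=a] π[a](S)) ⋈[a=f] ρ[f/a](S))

Per-node cardinality:
  R → 6
  S → 6
  π[a](S) → 6
  (R ⋈[g=a] π[a](S)) → 5
  S → 6
  ρ[f/a](S) → 6
  ((R ⋈[g=a] π[a](S)) ⋈[a=f] ρ[f/a](S)) → 5

|E| = 5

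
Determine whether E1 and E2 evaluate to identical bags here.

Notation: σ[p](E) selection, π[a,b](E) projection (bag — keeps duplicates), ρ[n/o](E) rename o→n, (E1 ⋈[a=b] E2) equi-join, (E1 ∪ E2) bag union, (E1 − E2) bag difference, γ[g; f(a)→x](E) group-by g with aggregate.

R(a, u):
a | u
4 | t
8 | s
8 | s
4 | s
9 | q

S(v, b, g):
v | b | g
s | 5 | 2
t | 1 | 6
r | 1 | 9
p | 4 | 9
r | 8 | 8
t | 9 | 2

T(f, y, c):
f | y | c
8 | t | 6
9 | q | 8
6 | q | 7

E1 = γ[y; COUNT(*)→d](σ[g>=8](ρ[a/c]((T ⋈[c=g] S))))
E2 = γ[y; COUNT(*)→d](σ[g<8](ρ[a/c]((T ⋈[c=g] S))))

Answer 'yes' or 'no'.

E1 per-node cardinality:
  T → 3
  S → 6
  (T ⋈[c=g] S) → 2
  ρ[a/c]((T ⋈[c=g] S)) → 2
  σ[g>=8](ρ[a/c]((T ⋈[c=g] S))) → 1
  γ[y; COUNT(*)→d](σ[g>=8](ρ[a/c]((T ⋈[c=g] S)))) → 1
E2 per-node cardinality:
  T → 3
  S → 6
  (T ⋈[c=g] S) → 2
  ρ[a/c]((T ⋈[c=g] S)) → 2
  σ[g<8](ρ[a/c]((T ⋈[c=g] S))) → 1
  γ[y; COUNT(*)→d](σ[g<8](ρ[a/c]((T ⋈[c=g] S)))) → 1

E1 result:
y | d
q | 1
E2 result:
y | d
t | 1
Witness: ('q', 1) appears 1× in E1 but 0× in E2.

no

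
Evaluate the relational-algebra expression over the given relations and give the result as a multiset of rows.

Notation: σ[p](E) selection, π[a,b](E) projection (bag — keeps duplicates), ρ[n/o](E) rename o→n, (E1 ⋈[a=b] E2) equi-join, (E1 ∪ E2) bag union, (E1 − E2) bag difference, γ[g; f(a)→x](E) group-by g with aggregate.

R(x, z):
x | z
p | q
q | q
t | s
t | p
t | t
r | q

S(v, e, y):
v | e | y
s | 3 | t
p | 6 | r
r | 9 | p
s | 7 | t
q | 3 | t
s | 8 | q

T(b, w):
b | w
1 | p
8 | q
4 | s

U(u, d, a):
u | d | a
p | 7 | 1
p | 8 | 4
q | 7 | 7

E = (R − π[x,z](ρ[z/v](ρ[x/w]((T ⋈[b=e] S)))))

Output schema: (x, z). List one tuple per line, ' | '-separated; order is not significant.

Per-node cardinality:
  R → 6
  T → 3
  S → 6
  (T ⋈[b=e] S) → 1
  ρ[x/w]((T ⋈[b=e] S)) → 1
  ρ[z/v](ρ[x/w]((T ⋈[b=e] S))) → 1
  π[x,z](ρ[z/v](ρ[x/w]((T ⋈[b=e] S)))) → 1
  (R − π[x,z](ρ[z/v](ρ[x/w]((T ⋈[b=e] S))))) → 6

== RESULT ==
x | z
p | q
q | q
r | q
t | p
t | s
t | t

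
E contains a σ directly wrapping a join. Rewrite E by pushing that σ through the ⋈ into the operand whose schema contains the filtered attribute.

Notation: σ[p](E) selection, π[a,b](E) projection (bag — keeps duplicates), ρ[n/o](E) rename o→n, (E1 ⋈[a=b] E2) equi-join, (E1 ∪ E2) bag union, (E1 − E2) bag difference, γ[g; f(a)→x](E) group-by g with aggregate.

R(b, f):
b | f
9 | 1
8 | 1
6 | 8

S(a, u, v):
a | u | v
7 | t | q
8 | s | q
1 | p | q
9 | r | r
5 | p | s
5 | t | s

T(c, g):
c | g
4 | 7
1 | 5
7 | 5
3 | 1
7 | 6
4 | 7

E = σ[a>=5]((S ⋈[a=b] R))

σ filters on a, owned by the left side.
E' = (σ[a>=5](S) ⋈[a=b] R)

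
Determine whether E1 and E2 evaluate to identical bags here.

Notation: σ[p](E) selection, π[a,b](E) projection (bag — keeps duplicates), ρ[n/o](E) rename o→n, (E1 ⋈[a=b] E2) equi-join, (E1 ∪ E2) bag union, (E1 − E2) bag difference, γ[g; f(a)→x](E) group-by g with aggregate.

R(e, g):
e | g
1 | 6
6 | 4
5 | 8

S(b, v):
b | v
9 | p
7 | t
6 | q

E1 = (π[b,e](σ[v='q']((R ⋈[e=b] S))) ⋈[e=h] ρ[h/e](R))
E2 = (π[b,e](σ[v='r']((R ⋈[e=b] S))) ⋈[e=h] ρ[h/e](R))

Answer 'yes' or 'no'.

E1 stepwise |·|:
  R → 3
  S → 3
  (R ⋈[e=b] S) → 1
  σ[v='q']((R ⋈[e=b] S)) → 1
  π[b,e](σ[v='q']((R ⋈[e=b] S))) → 1
  R → 3
  ρ[h/e](R) → 3
  (π[b,e](σ[v='q']((R ⋈[e=b] S))) ⋈[e=h] ρ[h/e](R)) → 1
E2 stepwise |·|:
  R → 3
  S → 3
  (R ⋈[e=b] S) → 1
  σ[v='r']((R ⋈[e=b] S)) → 0
  π[b,e](σ[v='r']((R ⋈[e=b] S))) → 0
  R → 3
  ρ[h/e](R) → 3
  (π[b,e](σ[v='r']((R ⋈[e=b] S))) ⋈[e=h] ρ[h/e](R)) → 0

E1 result:
b | e | h | g
6 | 6 | 6 | 4
E2 result:
b | e | h | g
(0 rows)
Witness: (6, 6, 6, 4) appears 1× in E1 but 0× in E2.

no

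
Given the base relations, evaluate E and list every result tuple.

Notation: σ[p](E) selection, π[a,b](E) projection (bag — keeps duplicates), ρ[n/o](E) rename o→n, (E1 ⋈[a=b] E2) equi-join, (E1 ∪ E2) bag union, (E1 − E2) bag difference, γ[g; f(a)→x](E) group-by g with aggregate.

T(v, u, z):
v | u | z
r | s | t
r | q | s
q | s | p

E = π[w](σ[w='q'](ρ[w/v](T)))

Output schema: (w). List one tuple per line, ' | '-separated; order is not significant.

Subexpression sizes:
  T → 3
  ρ[w/v](T) → 3
  σ[w='q'](ρ[w/v](T)) → 1
  π[w](σ[w='q'](ρ[w/v](T))) → 1

== RESULT ==
w
q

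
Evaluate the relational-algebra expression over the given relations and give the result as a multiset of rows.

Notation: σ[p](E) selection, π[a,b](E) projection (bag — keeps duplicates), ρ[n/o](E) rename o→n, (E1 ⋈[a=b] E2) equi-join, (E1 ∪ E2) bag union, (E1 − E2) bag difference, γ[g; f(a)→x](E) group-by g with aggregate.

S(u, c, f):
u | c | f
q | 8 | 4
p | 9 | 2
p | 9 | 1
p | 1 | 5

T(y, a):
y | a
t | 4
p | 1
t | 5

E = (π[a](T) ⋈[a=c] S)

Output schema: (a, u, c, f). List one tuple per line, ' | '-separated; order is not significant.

Row counts bottom-up:
  T → 3
  π[a](T) → 3
  S → 4
  (π[a](T) ⋈[a=c] S) → 1

== RESULT ==
a | u | c | f
1 | p | 1 | 5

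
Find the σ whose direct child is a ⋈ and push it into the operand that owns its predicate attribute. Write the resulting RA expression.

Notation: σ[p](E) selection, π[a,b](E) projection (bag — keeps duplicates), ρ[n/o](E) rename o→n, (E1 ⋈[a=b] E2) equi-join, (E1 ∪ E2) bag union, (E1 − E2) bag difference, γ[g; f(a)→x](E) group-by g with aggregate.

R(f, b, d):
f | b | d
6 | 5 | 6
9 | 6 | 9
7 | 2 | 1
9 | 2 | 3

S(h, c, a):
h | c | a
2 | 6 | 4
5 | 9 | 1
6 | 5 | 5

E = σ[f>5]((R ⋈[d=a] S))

σ filters on f, owned by the left side.
E' = (σ[f>5](R) ⋈[d=a] S)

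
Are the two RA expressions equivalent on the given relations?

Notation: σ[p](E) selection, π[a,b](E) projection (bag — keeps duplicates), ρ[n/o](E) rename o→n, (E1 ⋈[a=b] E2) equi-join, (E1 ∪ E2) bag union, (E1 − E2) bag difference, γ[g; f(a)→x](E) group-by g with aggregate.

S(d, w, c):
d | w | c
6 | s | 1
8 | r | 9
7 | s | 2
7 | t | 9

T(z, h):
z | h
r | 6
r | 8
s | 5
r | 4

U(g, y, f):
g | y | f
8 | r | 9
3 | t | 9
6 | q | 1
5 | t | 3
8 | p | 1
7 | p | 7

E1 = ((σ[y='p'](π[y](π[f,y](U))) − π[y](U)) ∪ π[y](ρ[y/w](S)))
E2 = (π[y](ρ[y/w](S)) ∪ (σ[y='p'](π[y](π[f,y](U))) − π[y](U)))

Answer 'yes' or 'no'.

E1 stepwise |·|:
  U → 6
  π[f,y](U) → 6
  π[y](π[f,y](U)) → 6
  σ[y='p'](π[y](π[f,y](U))) → 2
  U → 6
  π[y](U) → 6
  (σ[y='p'](π[y](π[f,y](U))) − π[y](U)) → 0
  S → 4
  ρ[y/w](S) → 4
  π[y](ρ[y/w](S)) → 4
  ((σ[y='p'](π[y](π[f,y](U))) − π[y](U)) ∪ π[y](ρ[y/w](S))) → 4
E2 stepwise |·|:
  S → 4
  ρ[y/w](S) → 4
  π[y](ρ[y/w](S)) → 4
  U → 6
  π[f,y](U) → 6
  π[y](π[f,y](U)) → 6
  σ[y='p'](π[y](π[f,y](U))) → 2
  U → 6
  π[y](U) → 6
  (σ[y='p'](π[y](π[f,y](U))) − π[y](U)) → 0
  (π[y](ρ[y/w](S)) ∪ (σ[y='p'](π[y](π[f,y](U))) − π[y](U))) → 4

E1 and E2 produce the same multiset:
y
r
s
s
t

yes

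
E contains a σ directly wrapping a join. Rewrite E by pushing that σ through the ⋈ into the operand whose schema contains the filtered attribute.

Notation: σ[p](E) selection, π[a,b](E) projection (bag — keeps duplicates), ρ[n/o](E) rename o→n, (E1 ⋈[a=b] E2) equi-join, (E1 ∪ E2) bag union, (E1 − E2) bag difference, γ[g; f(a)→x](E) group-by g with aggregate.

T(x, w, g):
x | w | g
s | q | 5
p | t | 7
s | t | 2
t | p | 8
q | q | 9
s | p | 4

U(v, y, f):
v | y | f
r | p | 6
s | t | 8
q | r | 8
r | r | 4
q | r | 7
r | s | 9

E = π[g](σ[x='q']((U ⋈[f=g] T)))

σ filters on x, owned by the right side.
E' = π[g]((U ⋈[f=g] σ[x='q'](T)))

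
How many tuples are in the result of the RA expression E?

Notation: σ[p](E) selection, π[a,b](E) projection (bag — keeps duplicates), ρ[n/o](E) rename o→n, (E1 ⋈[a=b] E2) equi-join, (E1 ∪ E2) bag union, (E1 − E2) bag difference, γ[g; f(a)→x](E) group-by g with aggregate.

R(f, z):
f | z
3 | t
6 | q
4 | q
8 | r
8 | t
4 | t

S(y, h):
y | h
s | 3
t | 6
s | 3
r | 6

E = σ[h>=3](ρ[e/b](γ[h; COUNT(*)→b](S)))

Row counts bottom-up:
  S → 4
  γ[h; COUNT(*)→b](S) → 2
  ρ[e/b](γ[h; COUNT(*)→b](S)) → 2
  σ[h>=3](ρ[e/b](γ[h; COUNT(*)→b](S))) → 2

|E| = 2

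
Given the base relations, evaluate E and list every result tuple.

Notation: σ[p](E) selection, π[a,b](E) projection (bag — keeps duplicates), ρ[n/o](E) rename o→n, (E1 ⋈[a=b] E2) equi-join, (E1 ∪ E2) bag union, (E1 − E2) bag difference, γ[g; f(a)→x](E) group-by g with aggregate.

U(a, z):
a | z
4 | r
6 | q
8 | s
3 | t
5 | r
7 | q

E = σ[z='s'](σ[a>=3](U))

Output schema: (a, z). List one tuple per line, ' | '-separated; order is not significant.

Subexpression sizes:
  U → 6
  σ[a>=3](U) → 6
  σ[z='s'](σ[a>=3](U)) → 1

== RESULT ==
a | z
8 | s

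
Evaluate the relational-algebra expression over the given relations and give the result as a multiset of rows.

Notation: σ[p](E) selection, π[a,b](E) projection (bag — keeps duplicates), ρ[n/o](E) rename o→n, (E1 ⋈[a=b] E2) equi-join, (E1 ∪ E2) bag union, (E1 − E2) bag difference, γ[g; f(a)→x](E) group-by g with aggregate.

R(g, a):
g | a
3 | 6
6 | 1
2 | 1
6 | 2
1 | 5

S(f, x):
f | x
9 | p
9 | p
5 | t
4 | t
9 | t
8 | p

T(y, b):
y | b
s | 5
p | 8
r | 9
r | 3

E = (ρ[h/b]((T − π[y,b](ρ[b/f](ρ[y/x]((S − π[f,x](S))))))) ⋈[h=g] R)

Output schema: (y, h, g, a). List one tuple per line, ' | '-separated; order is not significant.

Per-node cardinality:
  T → 4
  S → 6
  S → 6
  π[f,x](S) → 6
  (S − π[f,x](S)) → 0
  ρ[y/x]((S − π[f,x](S))) → 0
  ρ[b/f](ρ[y/x]((S − π[f,x](S)))) → 0
  π[y,b](ρ[b/f](ρ[y/x]((S − π[f,x](S))))) → 0
  (T − π[y,b](ρ[b/f](ρ[y/x]((S − π[f,x](S)))))) → 4
  ρ[h/b]((T − π[y,b](ρ[b/f](ρ[y/x]((S − π[f,x](S))))))) → 4
  R → 5
  (ρ[h/b]((T − π[y,b](ρ[b/f](ρ[y/x]((S − π[f,x](S))))))) ⋈[h=g] R) → 1

== RESULT ==
y | h | g | a
r | 3 | 3 | 6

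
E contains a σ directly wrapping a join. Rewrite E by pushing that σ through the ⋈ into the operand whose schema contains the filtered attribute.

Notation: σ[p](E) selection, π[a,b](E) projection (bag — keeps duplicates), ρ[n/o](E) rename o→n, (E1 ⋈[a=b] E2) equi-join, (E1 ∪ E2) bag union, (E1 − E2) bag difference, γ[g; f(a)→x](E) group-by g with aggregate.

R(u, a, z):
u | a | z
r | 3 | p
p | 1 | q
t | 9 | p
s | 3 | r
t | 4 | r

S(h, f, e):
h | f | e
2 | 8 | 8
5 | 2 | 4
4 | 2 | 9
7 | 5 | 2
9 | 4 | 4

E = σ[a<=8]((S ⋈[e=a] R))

σ filters on a, owned by the right side.
E' = (S ⋈[e=a] σ[a<=8](R))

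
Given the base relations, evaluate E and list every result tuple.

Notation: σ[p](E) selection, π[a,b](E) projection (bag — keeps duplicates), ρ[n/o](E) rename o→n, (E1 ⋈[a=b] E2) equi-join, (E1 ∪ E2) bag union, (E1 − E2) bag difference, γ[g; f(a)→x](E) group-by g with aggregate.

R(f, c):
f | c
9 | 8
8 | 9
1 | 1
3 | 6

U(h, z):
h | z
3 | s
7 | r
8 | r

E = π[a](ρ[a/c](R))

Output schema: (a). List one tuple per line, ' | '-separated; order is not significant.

Per-node cardinality:
  R → 4
  ρ[a/c](R) → 4
  π[a](ρ[a/c](R)) → 4

== RESULT ==
a
1
6
8
9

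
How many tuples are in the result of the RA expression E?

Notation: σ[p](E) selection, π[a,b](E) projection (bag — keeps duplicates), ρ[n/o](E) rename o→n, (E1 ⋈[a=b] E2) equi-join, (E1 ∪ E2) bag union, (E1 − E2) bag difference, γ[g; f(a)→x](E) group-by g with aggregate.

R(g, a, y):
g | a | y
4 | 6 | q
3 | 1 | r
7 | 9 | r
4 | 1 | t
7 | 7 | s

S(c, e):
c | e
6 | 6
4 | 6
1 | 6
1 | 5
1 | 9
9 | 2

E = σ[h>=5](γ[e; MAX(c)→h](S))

Per-node cardinality:
  S → 6
  γ[e; MAX(c)→h](S) → 4
  σ[h>=5](γ[e; MAX(c)→h](S)) → 2

|E| = 2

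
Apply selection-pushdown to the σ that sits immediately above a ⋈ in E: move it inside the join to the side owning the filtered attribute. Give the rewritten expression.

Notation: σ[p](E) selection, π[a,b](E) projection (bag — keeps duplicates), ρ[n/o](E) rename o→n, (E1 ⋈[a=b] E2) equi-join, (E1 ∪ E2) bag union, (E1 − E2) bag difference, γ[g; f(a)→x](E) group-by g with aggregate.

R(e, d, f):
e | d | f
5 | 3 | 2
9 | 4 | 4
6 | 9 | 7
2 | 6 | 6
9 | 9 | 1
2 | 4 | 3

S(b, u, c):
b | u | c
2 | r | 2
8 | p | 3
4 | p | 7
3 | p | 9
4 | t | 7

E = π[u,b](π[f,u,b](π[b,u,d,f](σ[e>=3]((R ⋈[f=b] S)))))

σ filters on e, owned by the left side.
E' = π[u,b](π[f,u,b](π[b,u,d,f]((σ[e>=3](R) ⋈[f=b] S))))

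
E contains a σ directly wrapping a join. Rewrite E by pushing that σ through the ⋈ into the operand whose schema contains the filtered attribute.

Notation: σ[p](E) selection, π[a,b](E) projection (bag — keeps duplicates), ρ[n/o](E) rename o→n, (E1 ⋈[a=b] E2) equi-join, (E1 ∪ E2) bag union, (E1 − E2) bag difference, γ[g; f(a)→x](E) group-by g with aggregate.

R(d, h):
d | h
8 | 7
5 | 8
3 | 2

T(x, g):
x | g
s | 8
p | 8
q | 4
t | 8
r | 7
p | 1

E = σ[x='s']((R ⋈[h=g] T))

σ filters on x, owned by the right side.
E' = (R ⋈[h=g] σ[x='s'](T))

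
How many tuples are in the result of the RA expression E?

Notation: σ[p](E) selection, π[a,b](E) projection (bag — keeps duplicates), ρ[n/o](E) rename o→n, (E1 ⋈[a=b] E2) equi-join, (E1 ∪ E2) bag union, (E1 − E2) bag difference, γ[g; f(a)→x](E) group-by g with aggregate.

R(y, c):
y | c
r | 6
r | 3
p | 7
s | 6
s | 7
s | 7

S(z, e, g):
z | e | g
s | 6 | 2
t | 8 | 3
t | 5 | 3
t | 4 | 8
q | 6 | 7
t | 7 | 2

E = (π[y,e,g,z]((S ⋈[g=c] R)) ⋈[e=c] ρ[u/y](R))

Stepwise |·|:
  S → 6
  R → 6
  (S ⋈[g=c] R) → 5
  π[y,e,g,z]((S ⋈[g=c] R)) → 5
  R → 6
  ρ[u/y](R) → 6
  (π[y,e,g,z]((S ⋈[g=c] R)) ⋈[e=c] ρ[u/y](R)) → 6

|E| = 6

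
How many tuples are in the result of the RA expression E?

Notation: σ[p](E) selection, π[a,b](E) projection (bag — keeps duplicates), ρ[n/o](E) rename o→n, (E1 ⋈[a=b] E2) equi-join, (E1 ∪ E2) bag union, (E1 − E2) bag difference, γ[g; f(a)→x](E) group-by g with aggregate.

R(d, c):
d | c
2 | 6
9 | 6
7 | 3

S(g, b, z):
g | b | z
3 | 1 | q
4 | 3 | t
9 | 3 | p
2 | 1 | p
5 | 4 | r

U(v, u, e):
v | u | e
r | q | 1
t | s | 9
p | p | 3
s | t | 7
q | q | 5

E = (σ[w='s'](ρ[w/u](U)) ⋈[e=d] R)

Per-node cardinality:
  U → 5
  ρ[w/u](U) → 5
  σ[w='s'](ρ[w/u](U)) → 1
  R → 3
  (σ[w='s'](ρ[w/u](U)) ⋈[e=d] R) → 1

|E| = 1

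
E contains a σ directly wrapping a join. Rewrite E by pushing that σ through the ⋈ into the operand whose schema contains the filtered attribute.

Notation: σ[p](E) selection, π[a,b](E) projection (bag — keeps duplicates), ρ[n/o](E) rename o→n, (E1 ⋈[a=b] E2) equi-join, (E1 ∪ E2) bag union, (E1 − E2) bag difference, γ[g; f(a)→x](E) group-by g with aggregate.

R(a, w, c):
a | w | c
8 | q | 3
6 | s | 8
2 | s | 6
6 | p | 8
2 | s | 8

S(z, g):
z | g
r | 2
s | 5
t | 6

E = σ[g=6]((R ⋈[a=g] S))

σ filters on g, owned by the right side.
E' = (R ⋈[a=g] σ[g=6](S))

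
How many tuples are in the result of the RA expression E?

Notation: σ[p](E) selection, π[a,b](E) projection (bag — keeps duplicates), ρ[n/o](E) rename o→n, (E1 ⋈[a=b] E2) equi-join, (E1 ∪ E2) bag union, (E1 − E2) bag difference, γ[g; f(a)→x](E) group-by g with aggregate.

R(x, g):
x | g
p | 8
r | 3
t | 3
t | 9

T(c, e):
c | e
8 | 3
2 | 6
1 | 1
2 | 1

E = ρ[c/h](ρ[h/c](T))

Per-node cardinality:
  T → 4
  ρ[h/c](T) → 4
  ρ[c/h](ρ[h/c](T)) → 4

|E| = 4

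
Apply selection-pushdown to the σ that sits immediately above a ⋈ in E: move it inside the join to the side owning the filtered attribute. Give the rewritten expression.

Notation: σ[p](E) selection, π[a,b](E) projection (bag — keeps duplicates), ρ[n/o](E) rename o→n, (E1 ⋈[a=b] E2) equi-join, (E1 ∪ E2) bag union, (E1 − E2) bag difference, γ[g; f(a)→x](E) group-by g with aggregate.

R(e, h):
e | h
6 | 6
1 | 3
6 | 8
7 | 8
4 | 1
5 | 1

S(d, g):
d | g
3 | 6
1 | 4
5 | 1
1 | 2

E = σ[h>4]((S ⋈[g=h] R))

σ filters on h, owned by the right side.
E' = (S ⋈[g=h] σ[h>4](R))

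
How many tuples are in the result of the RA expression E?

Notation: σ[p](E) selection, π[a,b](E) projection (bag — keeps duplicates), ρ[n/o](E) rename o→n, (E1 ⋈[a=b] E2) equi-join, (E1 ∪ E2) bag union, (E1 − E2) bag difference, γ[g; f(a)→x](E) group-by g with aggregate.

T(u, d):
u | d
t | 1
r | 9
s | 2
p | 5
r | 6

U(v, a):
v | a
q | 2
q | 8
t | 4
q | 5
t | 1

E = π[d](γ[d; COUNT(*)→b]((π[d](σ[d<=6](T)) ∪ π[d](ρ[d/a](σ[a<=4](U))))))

Subexpression sizes:
  T → 5
  σ[d<=6](T) → 4
  π[d](σ[d<=6](T)) → 4
  U → 5
  σ[a<=4](U) → 3
  ρ[d/a](σ[a<=4](U)) → 3
  π[d](ρ[d/a](σ[a<=4](U))) → 3
  (π[d](σ[d<=6](T)) ∪ π[d](ρ[d/a](σ[a<=4](U)))) → 7
  γ[d; COUNT(*)→b]((π[d](σ[d<=6](T)) ∪ π[d](ρ[d/a](σ[a<=4](U))))) → 5
  π[d](γ[d; COUNT(*)→b]((π[d](σ[d<=6](T)) ∪ π[d](ρ[d/a](σ[a<=4](U)))))) → 5

|E| = 5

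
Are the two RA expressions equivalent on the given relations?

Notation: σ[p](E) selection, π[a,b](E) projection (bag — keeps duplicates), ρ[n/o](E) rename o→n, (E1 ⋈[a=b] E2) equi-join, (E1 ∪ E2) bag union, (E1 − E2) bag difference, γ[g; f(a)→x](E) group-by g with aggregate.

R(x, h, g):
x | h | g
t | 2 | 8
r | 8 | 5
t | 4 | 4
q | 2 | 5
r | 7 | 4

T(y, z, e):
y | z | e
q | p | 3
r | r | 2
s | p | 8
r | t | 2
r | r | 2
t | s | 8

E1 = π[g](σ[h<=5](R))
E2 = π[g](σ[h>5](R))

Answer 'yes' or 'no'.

E1 stepwise |·|:
  R → 5
  σ[h<=5](R) → 3
  π[g](σ[h<=5](R)) → 3
E2 stepwise |·|:
  R → 5
  σ[h>5](R) → 2
  π[g](σ[h>5](R)) → 2

E1 result:
g
4
5
8
E2 result:
g
4
5
Witness: (8,) appears 1× in E1 but 0× in E2.

no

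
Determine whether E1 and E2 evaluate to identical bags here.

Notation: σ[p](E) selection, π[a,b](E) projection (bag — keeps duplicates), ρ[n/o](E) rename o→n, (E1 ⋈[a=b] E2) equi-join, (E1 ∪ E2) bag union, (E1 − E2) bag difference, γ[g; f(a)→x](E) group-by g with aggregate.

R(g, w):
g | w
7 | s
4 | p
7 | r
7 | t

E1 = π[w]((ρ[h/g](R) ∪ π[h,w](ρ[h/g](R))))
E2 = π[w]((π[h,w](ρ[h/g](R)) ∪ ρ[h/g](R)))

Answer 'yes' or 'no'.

E1 per-node cardinality:
  R → 4
  ρ[h/g](R) → 4
  R → 4
  ρ[h/g](R) → 4
  π[h,w](ρ[h/g](R)) → 4
  (ρ[h/g](R) ∪ π[h,w](ρ[h/g](R))) → 8
  π[w]((ρ[h/g](R) ∪ π[h,w](ρ[h/g](R)))) → 8
E2 per-node cardinality:
  R → 4
  ρ[h/g](R) → 4
  π[h,w](ρ[h/g](R)) → 4
  R → 4
  ρ[h/g](R) → 4
  (π[h,w](ρ[h/g](R)) ∪ ρ[h/g](R)) → 8
  π[w]((π[h,w](ρ[h/g](R)) ∪ ρ[h/g](R))) → 8

E1 and E2 produce the same multiset:
w
p
p
r
r
s
s
t
t

yes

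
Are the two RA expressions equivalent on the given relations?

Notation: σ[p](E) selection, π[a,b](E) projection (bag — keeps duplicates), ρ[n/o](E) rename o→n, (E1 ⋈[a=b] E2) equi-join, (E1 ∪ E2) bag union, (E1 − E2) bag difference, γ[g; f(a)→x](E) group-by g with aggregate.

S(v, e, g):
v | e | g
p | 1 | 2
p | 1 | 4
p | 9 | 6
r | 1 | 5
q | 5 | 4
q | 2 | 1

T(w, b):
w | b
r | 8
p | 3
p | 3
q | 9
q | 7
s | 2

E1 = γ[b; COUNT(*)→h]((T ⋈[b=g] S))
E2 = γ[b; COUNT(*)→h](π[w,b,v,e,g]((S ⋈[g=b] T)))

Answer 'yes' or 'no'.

E1 subexpression sizes:
  T → 6
  S → 6
  (T ⋈[b=g] S) → 1
  γ[b; COUNT(*)→h]((T ⋈[b=g] S)) → 1
E2 subexpression sizes:
  S → 6
  T → 6
  (S ⋈[g=b] T) → 1
  π[w,b,v,e,g]((S ⋈[g=b] T)) → 1
  γ[b; COUNT(*)→h](π[w,b,v,e,g]((S ⋈[g=b] T))) → 1

E1 and E2 produce the same multiset:
b | h
2 | 1

yes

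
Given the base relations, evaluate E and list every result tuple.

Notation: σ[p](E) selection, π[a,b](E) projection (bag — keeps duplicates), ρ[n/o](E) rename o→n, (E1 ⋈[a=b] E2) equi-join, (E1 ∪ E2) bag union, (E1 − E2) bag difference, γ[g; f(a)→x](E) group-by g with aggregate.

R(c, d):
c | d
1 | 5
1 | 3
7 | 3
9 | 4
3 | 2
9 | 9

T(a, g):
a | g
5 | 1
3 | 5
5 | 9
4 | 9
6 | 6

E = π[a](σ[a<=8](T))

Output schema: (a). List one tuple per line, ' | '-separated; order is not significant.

Stepwise |·|:
  T → 5
  σ[a<=8](T) → 5
  π[a](σ[a<=8](T)) → 5

== RESULT ==
a
3
4
5
5
6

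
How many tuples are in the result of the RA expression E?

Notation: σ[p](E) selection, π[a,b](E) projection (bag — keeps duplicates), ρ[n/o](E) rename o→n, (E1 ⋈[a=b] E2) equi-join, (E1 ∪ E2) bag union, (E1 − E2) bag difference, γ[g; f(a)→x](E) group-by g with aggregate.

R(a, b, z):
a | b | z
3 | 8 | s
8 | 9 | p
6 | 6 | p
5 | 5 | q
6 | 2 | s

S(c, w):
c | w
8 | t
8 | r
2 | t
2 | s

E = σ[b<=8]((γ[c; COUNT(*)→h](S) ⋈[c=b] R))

Subexpression sizes:
  S → 4
  γ[c; COUNT(*)→h](S) → 2
  R → 5
  (γ[c; COUNT(*)→h](S) ⋈[c=b] R) → 2
  σ[b<=8]((γ[c; COUNT(*)→h](S) ⋈[c=b] R)) → 2

|E| = 2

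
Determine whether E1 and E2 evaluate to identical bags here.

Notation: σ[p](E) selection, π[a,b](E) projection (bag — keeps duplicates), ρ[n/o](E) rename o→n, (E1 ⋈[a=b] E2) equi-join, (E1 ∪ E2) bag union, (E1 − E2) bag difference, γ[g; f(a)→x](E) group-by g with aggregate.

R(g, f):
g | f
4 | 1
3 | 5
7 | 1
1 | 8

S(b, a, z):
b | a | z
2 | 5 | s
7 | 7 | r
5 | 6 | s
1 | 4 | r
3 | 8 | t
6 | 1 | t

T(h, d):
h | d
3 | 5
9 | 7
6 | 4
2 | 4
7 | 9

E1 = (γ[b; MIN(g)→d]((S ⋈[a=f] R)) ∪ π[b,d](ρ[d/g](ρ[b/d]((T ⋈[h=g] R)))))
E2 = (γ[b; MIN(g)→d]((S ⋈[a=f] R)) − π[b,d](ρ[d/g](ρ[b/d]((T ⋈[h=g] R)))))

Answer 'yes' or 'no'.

E1 subexpression sizes:
  S → 6
  R → 4
  (S ⋈[a=f] R) → 4
  γ[b; MIN(g)→d]((S ⋈[a=f] R)) → 3
  T → 5
  R → 4
  (T ⋈[h=g] R) → 2
  ρ[b/d]((T ⋈[h=g] R)) → 2
  ρ[d/g](ρ[b/d]((T ⋈[h=g] R))) → 2
  π[b,d](ρ[d/g](ρ[b/d]((T ⋈[h=g] R)))) → 2
  (γ[b; MIN(g)→d]((S ⋈[a=f] R)) ∪ π[b,d](ρ[d/g](ρ[b/d]((T ⋈[h=g] R))))) → 5
E2 subexpression sizes:
  S → 6
  R → 4
  (S ⋈[a=f] R) → 4
  γ[b; MIN(g)→d]((S ⋈[a=f] R)) → 3
  T → 5
  R → 4
  (T ⋈[h=g] R) → 2
  ρ[b/d]((T ⋈[h=g] R)) → 2
  ρ[d/g](ρ[b/d]((T ⋈[h=g] R))) → 2
  π[b,d](ρ[d/g](ρ[b/d]((T ⋈[h=g] R)))) → 2
  (γ[b; MIN(g)→d]((S ⋈[a=f] R)) − π[b,d](ρ[d/g](ρ[b/d]((T ⋈[h=g] R))))) → 3

E1 result:
b | d
2 | 3
3 | 1
5 | 3
6 | 4
9 | 7
E2 result:
b | d
2 | 3
3 | 1
6 | 4
Witness: (5, 3) appears 1× in E1 but 0× in E2.

no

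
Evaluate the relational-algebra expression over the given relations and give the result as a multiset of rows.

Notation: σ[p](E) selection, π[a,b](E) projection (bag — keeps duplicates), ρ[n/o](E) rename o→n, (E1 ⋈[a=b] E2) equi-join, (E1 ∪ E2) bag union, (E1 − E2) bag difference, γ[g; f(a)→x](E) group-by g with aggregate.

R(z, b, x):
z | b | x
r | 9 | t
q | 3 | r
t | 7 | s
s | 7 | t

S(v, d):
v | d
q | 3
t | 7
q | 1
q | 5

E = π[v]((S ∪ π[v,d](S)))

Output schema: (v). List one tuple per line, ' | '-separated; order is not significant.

Stepwise |·|:
  S → 4
  S → 4
  π[v,d](S) → 4
  (S ∪ π[v,d](S)) → 8
  π[v]((S ∪ π[v,d](S))) → 8

== RESULT ==
v
q
q
q
q
q
q
t
t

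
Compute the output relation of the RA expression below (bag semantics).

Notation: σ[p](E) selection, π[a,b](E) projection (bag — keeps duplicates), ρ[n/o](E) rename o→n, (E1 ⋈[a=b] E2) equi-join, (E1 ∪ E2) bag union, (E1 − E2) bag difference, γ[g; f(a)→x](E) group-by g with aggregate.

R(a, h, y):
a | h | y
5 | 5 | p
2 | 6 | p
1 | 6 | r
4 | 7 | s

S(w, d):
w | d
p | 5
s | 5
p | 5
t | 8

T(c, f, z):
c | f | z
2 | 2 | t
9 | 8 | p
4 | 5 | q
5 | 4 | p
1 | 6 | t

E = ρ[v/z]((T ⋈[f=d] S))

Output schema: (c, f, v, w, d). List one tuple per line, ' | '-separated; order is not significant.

Per-node cardinality:
  T → 5
  S → 4
  (T ⋈[f=d] S) → 4
  ρ[v/z]((T ⋈[f=d] S)) → 4

== RESULT ==
c | f | v | w | d
4 | 5 | q | p | 5
4 | 5 | q | p | 5
4 | 5 | q | s | 5
9 | 8 | p | t | 8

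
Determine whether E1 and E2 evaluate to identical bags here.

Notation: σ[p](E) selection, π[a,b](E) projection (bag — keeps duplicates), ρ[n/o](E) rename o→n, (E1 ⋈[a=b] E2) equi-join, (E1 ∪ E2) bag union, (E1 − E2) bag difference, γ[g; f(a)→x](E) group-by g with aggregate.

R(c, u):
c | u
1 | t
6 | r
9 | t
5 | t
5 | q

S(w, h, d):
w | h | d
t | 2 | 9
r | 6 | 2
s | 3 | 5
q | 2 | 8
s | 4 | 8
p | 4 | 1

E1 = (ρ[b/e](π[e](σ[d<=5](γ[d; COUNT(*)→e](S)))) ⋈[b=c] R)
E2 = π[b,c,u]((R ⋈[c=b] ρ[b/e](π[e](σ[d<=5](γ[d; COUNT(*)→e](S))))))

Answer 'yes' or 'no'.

E1 stepwise |·|:
  S → 6
  γ[d; COUNT(*)→e](S) → 5
  σ[d<=5](γ[d; COUNT(*)→e](S)) → 3
  π[e](σ[d<=5](γ[d; COUNT(*)→e](S))) → 3
  ρ[b/e](π[e](σ[d<=5](γ[d; COUNT(*)→e](S)))) → 3
  R → 5
  (ρ[b/e](π[e](σ[d<=5](γ[d; COUNT(*)→e](S)))) ⋈[b=c] R) → 3
E2 stepwise |·|:
  R → 5
  S → 6
  γ[d; COUNT(*)→e](S) → 5
  σ[d<=5](γ[d; COUNT(*)→e](S)) → 3
  π[e](σ[d<=5](γ[d; COUNT(*)→e](S))) → 3
  ρ[b/e](π[e](σ[d<=5](γ[d; COUNT(*)→e](S)))) → 3
  (R ⋈[c=b] ρ[b/e](π[e](σ[d<=5](γ[d; COUNT(*)→e](S))))) → 3
  π[b,c,u]((R ⋈[c=b] ρ[b/e](π[e](σ[d<=5](γ[d; COUNT(*)→e](S)))))) → 3

E1 and E2 produce the same multiset:
b | c | u
1 | 1 | t
1 | 1 | t
1 | 1 | t

yes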